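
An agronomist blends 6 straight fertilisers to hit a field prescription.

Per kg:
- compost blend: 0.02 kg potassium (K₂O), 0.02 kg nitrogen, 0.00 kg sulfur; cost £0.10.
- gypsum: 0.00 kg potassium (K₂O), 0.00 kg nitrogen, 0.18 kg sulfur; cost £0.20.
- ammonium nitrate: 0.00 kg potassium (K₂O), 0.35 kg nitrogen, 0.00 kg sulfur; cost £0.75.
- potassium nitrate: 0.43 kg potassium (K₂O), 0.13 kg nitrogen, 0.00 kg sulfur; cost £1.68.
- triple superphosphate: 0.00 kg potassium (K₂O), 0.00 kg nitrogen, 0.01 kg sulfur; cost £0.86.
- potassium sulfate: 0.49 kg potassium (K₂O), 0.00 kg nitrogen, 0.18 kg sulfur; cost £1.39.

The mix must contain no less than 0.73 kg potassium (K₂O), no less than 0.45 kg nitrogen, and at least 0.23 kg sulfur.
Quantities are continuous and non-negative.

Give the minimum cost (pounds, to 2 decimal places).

This is a linear program. Let x1 = kg of compost blend, x2 = kg of gypsum, x3 = kg of ammonium nitrate, x4 = kg of potassium nitrate, x5 = kg of triple superphosphate, x6 = kg of potassium sulfate.
Minimise 0.1x1 + 0.2x2 + 0.75x3 + 1.68x4 + 0.86x5 + 1.39x6 s.t.:
  0.02x1 + 0.43x4 + 0.49x6 ≥ 0.73   (potassium (K₂O))
  0.02x1 + 0.35x3 + 0.13x4 ≥ 0.45   (nitrogen)
  0.18x2 + 0.01x5 + 0.18x6 ≥ 0.23   (sulfur)
  x1, x2, x3, x4, x5, x6 ≥ 0.
The optimal basis is {ammonium nitrate, potassium sulfate}; compost blend, gypsum, potassium nitrate, triple superphosphate drop out. There the potassium (K₂O) and nitrogen constraints are tight.
Optimal quantities: ammonium nitrate = 1.286 kg, potassium sulfate = 1.49 kg.
Cost = 0.75·1.286 + 1.39·1.49 = 3.0356.

£3.04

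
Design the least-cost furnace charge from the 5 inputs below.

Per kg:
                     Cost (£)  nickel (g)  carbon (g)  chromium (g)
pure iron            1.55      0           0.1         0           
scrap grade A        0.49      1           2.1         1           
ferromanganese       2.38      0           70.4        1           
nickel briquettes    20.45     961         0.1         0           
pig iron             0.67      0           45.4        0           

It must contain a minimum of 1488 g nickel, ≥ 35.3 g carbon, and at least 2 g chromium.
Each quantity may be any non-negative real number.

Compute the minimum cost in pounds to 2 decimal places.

Set it up as a linear program. Let x1 = kg of pure iron, x2 = kg of scrap grade A, x3 = kg of ferromanganese, x4 = kg of nickel briquettes, x5 = kg of pig iron.
Minimise 1.55x1 + 0.49x2 + 2.38x3 + 20.45x4 + 0.67x5 with:
  1x2 + 961x4 ≥ 1488   (nickel)
  0.1x1 + 2.1x2 + 70.4x3 + 0.1x4 + 45.4x5 ≥ 35.3   (carbon)
  1x2 + 1x3 ≥ 2   (chromium)
  x1, x2, x3, x4, x5 ≥ 0.
At the optimum only scrap grade A, nickel briquettes, pig iron are positive (pure iron, ferromanganese = 0). There the nickel, carbon, chromium constraints are tight.
Solving gives x2 = 2, x4 = 1.5463, x5 = 0.68162.
Objective = 0.49·2 + 20.45·1.5463 + 0.67·0.68162 = 33.0585.

£33.06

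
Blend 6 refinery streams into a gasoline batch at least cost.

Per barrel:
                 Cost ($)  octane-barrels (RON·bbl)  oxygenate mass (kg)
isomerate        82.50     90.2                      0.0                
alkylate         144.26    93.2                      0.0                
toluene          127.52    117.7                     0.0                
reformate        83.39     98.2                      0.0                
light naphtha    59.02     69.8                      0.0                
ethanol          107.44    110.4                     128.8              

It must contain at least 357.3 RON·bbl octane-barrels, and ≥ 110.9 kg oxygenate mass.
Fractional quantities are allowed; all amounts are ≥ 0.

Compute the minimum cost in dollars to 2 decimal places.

$314.25

Treat it as an LP. Let x1 = barrels of isomerate, x2 = barrels of alkylate, x3 = barrels of toluene, x4 = barrels of reformate, x5 = barrels of light naphtha, x6 = barrels of ethanol.
Minimize 82.5x1 + 144.26x2 + 127.52x3 + 83.39x4 + 59.02x5 + 107.44x6 subject to:
  90.2x1 + 93.2x2 + 117.7x3 + 98.2x4 + 69.8x5 + 110.4x6 ≥ 357.3   (octane-barrels)
  128.8x6 ≥ 110.9   (oxygenate mass)
  x1, x2, x3, x4, x5, x6 ≥ 0.
The cheapest feasible vertex uses only light naphtha, ethanol; isomerate, alkylate, toluene, reformate are not used. Binding constraints: octane-barrels and oxygenate mass.
So light naphtha = 3.7571 barrels, ethanol = 0.86102 barrels.
Objective = 59.02·3.7571 + 107.44·0.86102 = 314.2520.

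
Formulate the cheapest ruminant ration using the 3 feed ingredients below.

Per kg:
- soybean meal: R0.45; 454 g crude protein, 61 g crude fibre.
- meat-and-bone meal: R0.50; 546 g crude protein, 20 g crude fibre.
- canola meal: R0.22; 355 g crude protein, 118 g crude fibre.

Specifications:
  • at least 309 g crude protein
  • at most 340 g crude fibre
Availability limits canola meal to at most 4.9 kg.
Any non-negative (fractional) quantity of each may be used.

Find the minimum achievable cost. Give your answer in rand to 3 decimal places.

Let x1 = kg of soybean meal, x2 = kg of meat-and-bone meal, x3 = kg of canola meal.
Minimise 0.45x1 + 0.5x2 + 0.22x3 with:
  454x1 + 546x2 + 355x3 ≥ 309   (crude protein)
  61x1 + 20x2 + 118x3 ≤ 340   (crude fibre)
  x3 ≤ 4.9
  x1, x2, x3 ≥ 0.
The minimum-cost mix takes nothing from soybean meal, meat-and-bone meal — only canola meal. Binding constraint: crude protein.
Solving gives x3 = 0.8704.
Cost = 0.22·0.8704 = 0.19149.

R0.191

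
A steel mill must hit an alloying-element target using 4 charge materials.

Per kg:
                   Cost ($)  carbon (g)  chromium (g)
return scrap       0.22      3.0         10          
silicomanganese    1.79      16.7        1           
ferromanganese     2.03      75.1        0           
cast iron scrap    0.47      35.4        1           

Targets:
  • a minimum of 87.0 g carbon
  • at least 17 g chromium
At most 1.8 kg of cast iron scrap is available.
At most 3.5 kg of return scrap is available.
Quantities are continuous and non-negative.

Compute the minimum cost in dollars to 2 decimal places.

$1.69

This is a linear program. Let x1 = kg of return scrap, x2 = kg of silicomanganese, x3 = kg of ferromanganese, x4 = kg of cast iron scrap.
Minimize 0.22x1 + 1.79x2 + 2.03x3 + 0.47x4 subject to:
  3x1 + 16.7x2 + 75.1x3 + 35.4x4 ≥ 87   (carbon)
  10x1 + 1x2 + 1x4 ≥ 17   (chromium)
  x4 ≤ 1.8
  x1 ≤ 3.5
  x1, x2, x3, x4 ≥ 0.
The cheapest feasible vertex uses only return scrap, ferromanganese, cast iron scrap; silicomanganese is not used. The carbon, chromium, the cast iron scrap cap requirements are met with equality.
So return scrap = 1.52 kg, ferromanganese = 0.2493 kg, cast iron scrap = 1.8 kg.
Objective = 0.22·1.52 + 2.03·0.2493 + 0.47·1.8 = 1.6865.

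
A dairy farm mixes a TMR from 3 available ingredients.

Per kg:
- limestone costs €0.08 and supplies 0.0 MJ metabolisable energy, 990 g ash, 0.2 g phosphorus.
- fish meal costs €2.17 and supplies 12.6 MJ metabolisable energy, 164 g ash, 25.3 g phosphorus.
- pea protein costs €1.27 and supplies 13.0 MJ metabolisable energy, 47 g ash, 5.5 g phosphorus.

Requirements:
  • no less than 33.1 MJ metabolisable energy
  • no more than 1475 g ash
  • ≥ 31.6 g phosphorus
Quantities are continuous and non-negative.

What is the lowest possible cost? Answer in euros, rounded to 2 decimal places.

€4.06

This is a linear program. Let x1 = kg of limestone, x2 = kg of fish meal, x3 = kg of pea protein.
Minimise 0.08x1 + 2.17x2 + 1.27x3 subject to:
  12.6x2 + 13x3 ≥ 33.1   (metabolisable energy)
  990x1 + 164x2 + 47x3 ≤ 1475   (ash)
  0.2x1 + 25.3x2 + 5.5x3 ≥ 31.6   (phosphorus)
  x1, x2, x3 ≥ 0.
The optimal basis is {fish meal, pea protein}; limestone drops out. Binding constraints: metabolisable energy and phosphorus.
That vertex is x2 = 0.8812, x3 = 1.692.
Cost = 2.17·0.8812 + 1.27·1.692 = 4.0610.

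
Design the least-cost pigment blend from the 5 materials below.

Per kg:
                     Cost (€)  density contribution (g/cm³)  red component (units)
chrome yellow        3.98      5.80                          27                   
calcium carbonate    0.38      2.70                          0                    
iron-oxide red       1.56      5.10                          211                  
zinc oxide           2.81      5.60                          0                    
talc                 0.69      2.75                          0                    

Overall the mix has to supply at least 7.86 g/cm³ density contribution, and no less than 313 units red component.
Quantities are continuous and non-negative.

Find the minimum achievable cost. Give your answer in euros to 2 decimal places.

€2.36

Treat it as an LP. Let x1 = kg of chrome yellow, x2 = kg of calcium carbonate, x3 = kg of iron-oxide red, x4 = kg of zinc oxide, x5 = kg of talc.
Minimize 3.98x1 + 0.38x2 + 1.56x3 + 2.81x4 + 0.69x5 subject to:
  5.8x1 + 2.7x2 + 5.1x3 + 5.6x4 + 2.75x5 ≥ 7.86   (density contribution)
  27x1 + 211x3 ≥ 313   (red component)
  x1, x2, x3, x4, x5 ≥ 0.
At the optimum only calcium carbonate, iron-oxide red are positive (chrome yellow, zinc oxide, talc = 0). There the density contribution and red component constraints are tight.
So calcium carbonate = 0.10911 kg, iron-oxide red = 1.4834 kg.
Cost = 0.38·0.10911 + 1.56·1.4834 = 2.3556.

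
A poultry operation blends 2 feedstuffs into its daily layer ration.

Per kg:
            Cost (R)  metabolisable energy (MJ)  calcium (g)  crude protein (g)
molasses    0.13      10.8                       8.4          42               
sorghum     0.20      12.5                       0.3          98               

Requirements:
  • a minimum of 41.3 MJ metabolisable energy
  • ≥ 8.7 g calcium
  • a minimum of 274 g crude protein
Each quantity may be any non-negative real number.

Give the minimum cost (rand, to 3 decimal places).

R0.611

Let x1 = kg of molasses, x2 = kg of sorghum.
Minimise 0.13x1 + 0.2x2 s.t.:
  10.8x1 + 12.5x2 ≥ 41.3   (metabolisable energy)
  8.4x1 + 0.3x2 ≥ 8.7   (calcium)
  42x1 + 98x2 ≥ 274   (crude protein)
  x1, x2 ≥ 0.
Both inputs are positive at the optimum. The metabolisable energy and crude protein requirements are met with equality.
That vertex is x1 = 1.167, x2 = 2.296.
Total cost: 0.13·1.167 + 0.2·2.296 = 0.61091.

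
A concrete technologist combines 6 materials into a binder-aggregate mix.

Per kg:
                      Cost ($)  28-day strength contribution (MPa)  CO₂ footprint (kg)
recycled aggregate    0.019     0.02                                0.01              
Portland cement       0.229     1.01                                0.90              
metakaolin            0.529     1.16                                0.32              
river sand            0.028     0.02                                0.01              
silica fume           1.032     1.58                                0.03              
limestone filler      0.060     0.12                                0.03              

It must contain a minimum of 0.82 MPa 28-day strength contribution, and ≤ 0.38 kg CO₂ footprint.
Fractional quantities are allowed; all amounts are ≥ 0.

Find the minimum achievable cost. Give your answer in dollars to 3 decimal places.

This is a linear program. Let x1 = kg of recycled aggregate, x2 = kg of Portland cement, x3 = kg of metakaolin, x4 = kg of river sand, x5 = kg of silica fume, x6 = kg of limestone filler.
Minimize 0.019x1 + 0.229x2 + 0.529x3 + 0.028x4 + 1.032x5 + 0.06x6 with:
  0.02x1 + 1.01x2 + 1.16x3 + 0.02x4 + 1.58x5 + 0.12x6 ≥ 0.82   (28-day strength contribution)
  0.01x1 + 0.9x2 + 0.32x3 + 0.01x4 + 0.03x5 + 0.03x6 ≤ 0.38   (CO₂ footprint)
  x1, x2, x3, x4, x5, x6 ≥ 0.
At the optimum only Portland cement, metakaolin are positive (recycled aggregate, river sand, silica fume, limestone filler = 0). The 28-day strength contribution and CO₂ footprint requirements are met with equality.
That vertex is x2 = 0.2475, x3 = 0.4914.
Total cost: 0.229·0.2475 + 0.529·0.4914 = 0.31663.

$0.317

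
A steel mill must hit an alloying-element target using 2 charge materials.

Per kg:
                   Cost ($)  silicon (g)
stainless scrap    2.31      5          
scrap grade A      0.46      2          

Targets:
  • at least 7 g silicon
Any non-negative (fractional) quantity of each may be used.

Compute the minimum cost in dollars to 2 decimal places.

$1.61

Set it up as a linear program. Let x1 = kg of stainless scrap, x2 = kg of scrap grade A.
Minimize 2.31x1 + 0.46x2 subject to:
  5x1 + 2x2 ≥ 7   (silicon)
  x1, x2 ≥ 0.
The optimal basis is {scrap grade A}; stainless scrap drops out. There the silicon constraint is tight.
Solving gives x2 = 3.5.
Cost = 0.46·3.5 = 1.6100.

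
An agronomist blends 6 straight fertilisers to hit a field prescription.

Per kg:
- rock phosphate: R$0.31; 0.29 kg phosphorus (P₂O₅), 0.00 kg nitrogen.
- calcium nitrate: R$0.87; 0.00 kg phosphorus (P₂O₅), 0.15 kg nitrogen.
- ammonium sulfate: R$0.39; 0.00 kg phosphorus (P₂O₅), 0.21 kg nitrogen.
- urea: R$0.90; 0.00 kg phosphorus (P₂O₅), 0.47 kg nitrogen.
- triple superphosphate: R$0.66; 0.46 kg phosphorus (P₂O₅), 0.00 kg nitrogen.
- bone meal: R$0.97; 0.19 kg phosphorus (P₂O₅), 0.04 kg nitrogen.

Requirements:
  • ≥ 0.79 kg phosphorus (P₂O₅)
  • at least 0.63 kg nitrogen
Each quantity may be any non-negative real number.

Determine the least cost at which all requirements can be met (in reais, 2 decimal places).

R$2.01

Treat it as an LP. Let x1 = kg of rock phosphate, x2 = kg of calcium nitrate, x3 = kg of ammonium sulfate, x4 = kg of urea, x5 = kg of triple superphosphate, x6 = kg of bone meal.
Minimize 0.31x1 + 0.87x2 + 0.39x3 + 0.9x4 + 0.66x5 + 0.97x6 subject to:
  0.29x1 + 0.46x5 + 0.19x6 ≥ 0.79   (phosphorus (P₂O₅))
  0.15x2 + 0.21x3 + 0.47x4 + 0.04x6 ≥ 0.63   (nitrogen)
  x1, x2, x3, x4, x5, x6 ≥ 0.
The optimal basis is {rock phosphate, ammonium sulfate}; calcium nitrate, urea, triple superphosphate, bone meal drop out. There the phosphorus (P₂O₅) and nitrogen constraints are tight.
So rock phosphate = 2.724 kg, ammonium sulfate = 3 kg.
Total cost: 0.31·2.724 + 0.39·3 = 2.0144.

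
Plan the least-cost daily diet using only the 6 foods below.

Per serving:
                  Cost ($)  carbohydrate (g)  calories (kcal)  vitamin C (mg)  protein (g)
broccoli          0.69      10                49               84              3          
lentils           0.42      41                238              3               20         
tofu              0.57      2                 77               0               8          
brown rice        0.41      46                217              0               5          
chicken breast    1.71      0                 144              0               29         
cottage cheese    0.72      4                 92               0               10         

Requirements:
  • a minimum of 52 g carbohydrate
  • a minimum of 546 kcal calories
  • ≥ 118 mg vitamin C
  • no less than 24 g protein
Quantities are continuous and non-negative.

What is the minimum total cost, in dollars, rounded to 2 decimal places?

$1.77

Let x1 = servings of broccoli, x2 = servings of lentils, x3 = servings of tofu, x4 = servings of brown rice, x5 = servings of chicken breast, x6 = servings of cottage cheese.
Minimise 0.69x1 + 0.42x2 + 0.57x3 + 0.41x4 + 1.71x5 + 0.72x6 subject to:
  10x1 + 41x2 + 2x3 + 46x4 + 4x6 ≥ 52   (carbohydrate)
  49x1 + 238x2 + 77x3 + 217x4 + 144x5 + 92x6 ≥ 546   (calories)
  84x1 + 3x2 ≥ 118   (vitamin C)
  3x1 + 20x2 + 8x3 + 5x4 + 29x5 + 10x6 ≥ 24   (protein)
  x1, x2, x3, x4, x5, x6 ≥ 0.
The minimum-cost mix takes nothing from tofu, brown rice, chicken breast, cottage cheese — only broccoli, lentils. Binding constraints: calories and vitamin C.
That vertex is x1 = 1.333, x2 = 2.02.
Cost = 0.69·1.333 + 0.42·2.02 = 1.7682.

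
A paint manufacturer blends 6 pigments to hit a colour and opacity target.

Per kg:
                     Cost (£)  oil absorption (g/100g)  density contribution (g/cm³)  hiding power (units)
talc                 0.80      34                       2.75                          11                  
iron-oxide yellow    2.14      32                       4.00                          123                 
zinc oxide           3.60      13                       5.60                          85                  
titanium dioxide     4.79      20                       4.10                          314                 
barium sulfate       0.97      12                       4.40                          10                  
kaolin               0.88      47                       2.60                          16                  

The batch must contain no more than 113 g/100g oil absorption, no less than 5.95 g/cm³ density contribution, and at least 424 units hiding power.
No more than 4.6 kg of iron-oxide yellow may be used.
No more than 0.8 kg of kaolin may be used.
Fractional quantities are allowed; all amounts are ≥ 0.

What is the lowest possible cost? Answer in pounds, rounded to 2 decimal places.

This is a linear program. Let x1 = kg of talc, x2 = kg of iron-oxide yellow, x3 = kg of zinc oxide, x4 = kg of titanium dioxide, x5 = kg of barium sulfate, x6 = kg of kaolin.
Minimize 0.8x1 + 2.14x2 + 3.6x3 + 4.79x4 + 0.97x5 + 0.88x6 with:
  34x1 + 32x2 + 13x3 + 20x4 + 12x5 + 47x6 ≤ 113   (oil absorption)
  2.75x1 + 4x2 + 5.6x3 + 4.1x4 + 4.4x5 + 2.6x6 ≥ 5.95   (density contribution)
  11x1 + 123x2 + 85x3 + 314x4 + 10x5 + 16x6 ≥ 424   (hiding power)
  x2 ≤ 4.6
  x6 ≤ 0.8
  x1, x2, x3, x4, x5, x6 ≥ 0.
The cheapest feasible vertex uses only iron-oxide yellow, titanium dioxide; talc, zinc oxide, barium sulfate, kaolin are not used. The density contribution and hiding power requirements are met with equality.
That vertex is x2 = 0.17281, x4 = 1.2826.
Total cost: 2.14·0.17281 + 4.79·1.2826 = 6.5135.

£6.51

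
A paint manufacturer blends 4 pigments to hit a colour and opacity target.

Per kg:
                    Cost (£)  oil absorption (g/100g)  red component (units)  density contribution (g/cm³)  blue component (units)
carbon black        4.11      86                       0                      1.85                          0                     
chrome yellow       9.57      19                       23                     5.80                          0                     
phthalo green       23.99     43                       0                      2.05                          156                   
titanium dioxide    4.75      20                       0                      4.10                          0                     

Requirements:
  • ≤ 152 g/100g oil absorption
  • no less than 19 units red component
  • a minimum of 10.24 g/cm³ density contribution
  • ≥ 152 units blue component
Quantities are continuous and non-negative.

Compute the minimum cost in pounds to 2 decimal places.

£35.28

Let x1 = kg of carbon black, x2 = kg of chrome yellow, x3 = kg of phthalo green, x4 = kg of titanium dioxide.
min 4.11x1 + 9.57x2 + 23.99x3 + 4.75x4 s.t.:
  86x1 + 19x2 + 43x3 + 20x4 ≤ 152   (oil absorption)
  23x2 ≥ 19   (red component)
  1.85x1 + 5.8x2 + 2.05x3 + 4.1x4 ≥ 10.24   (density contribution)
  156x3 ≥ 152   (blue component)
  x1, x2, x3, x4 ≥ 0.
At the optimum only chrome yellow, phthalo green, titanium dioxide are positive (carbon black = 0). Binding constraints: red component, density contribution, blue component.
Solving gives x2 = 0.8261, x3 = 0.9744, x4 = 0.8418.
Hence cost = 9.57·0.8261 + 23.99·0.9744 + 4.75·0.8418 = £35.2802.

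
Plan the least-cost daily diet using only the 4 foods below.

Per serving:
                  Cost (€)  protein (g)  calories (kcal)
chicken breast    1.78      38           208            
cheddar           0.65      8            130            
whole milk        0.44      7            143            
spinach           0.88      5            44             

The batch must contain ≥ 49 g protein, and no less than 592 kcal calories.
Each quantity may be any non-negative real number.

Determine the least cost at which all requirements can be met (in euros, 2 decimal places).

€2.64

This is a linear program. Let x1 = servings of chicken breast, x2 = servings of cheddar, x3 = servings of whole milk, x4 = servings of spinach.
Minimize 1.78x1 + 0.65x2 + 0.44x3 + 0.88x4 subject to:
  38x1 + 8x2 + 7x3 + 5x4 ≥ 49   (protein)
  208x1 + 130x2 + 143x3 + 44x4 ≥ 592   (calories)
  x1, x2, x3, x4 ≥ 0.
At the optimum only chicken breast, whole milk are positive (cheddar, spinach = 0). There the protein and calories constraints are tight.
That vertex is x1 = 0.7197, x3 = 3.093.
Total cost: 1.78·0.7197 + 0.44·3.093 = 2.6420.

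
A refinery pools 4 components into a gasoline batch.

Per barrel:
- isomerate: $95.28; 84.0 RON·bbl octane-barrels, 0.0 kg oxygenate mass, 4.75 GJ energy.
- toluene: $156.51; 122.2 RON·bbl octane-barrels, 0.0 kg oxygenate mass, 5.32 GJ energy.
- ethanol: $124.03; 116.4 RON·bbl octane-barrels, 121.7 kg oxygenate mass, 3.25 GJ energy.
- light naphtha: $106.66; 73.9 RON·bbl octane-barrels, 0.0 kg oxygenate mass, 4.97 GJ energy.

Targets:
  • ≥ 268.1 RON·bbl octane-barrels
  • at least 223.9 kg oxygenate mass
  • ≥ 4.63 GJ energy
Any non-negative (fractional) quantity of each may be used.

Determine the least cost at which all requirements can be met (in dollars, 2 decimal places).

Let x1 = barrels of isomerate, x2 = barrels of toluene, x3 = barrels of ethanol, x4 = barrels of light naphtha.
Minimize 95.28x1 + 156.51x2 + 124.03x3 + 106.66x4 with:
  84x1 + 122.2x2 + 116.4x3 + 73.9x4 ≥ 268.1   (octane-barrels)
  121.7x3 ≥ 223.9   (oxygenate mass)
  4.75x1 + 5.32x2 + 3.25x3 + 4.97x4 ≥ 4.63   (energy)
  x1, x2, x3, x4 ≥ 0.
The cheapest feasible vertex uses only ethanol; isomerate, toluene, light naphtha are not used. There the octane-barrels constraint is tight.
That vertex is x3 = 2.30326.
Objective = 124.03·2.30326 = 285.6733.

$285.67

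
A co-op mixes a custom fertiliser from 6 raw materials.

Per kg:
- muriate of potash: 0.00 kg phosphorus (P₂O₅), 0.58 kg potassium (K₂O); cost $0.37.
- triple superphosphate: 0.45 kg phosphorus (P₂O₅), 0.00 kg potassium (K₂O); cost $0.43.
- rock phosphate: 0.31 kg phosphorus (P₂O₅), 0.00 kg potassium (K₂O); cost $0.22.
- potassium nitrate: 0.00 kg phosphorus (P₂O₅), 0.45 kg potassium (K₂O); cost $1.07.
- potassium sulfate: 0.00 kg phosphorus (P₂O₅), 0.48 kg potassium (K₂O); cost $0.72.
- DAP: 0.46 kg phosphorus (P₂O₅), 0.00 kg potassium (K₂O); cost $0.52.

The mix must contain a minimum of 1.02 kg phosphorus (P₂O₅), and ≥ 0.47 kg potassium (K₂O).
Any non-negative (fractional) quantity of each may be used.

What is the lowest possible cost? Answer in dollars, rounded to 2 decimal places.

Let x1 = kg of muriate of potash, x2 = kg of triple superphosphate, x3 = kg of rock phosphate, x4 = kg of potassium nitrate, x5 = kg of potassium sulfate, x6 = kg of DAP.
Minimize 0.37x1 + 0.43x2 + 0.22x3 + 1.07x4 + 0.72x5 + 0.52x6 subject to:
  0.45x2 + 0.31x3 + 0.46x6 ≥ 1.02   (phosphorus (P₂O₅))
  0.58x1 + 0.45x4 + 0.48x5 ≥ 0.47   (potassium (K₂O))
  x1, x2, x3, x4, x5, x6 ≥ 0.
At the optimum only muriate of potash, rock phosphate are positive (triple superphosphate, potassium nitrate, potassium sulfate, DAP = 0). There the phosphorus (P₂O₅) and potassium (K₂O) constraints are tight.
Optimal quantities: muriate of potash = 0.8103 kg, rock phosphate = 3.29 kg.
Total cost: 0.37·0.8103 + 0.22·3.29 = 1.0236.

$1.02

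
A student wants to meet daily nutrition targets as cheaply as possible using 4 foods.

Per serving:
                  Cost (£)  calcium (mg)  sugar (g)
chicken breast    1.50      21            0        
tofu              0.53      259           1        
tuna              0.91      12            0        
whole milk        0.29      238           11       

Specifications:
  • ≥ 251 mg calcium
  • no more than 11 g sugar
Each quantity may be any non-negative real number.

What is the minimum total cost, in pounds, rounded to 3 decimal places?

Let x1 = servings of chicken breast, x2 = servings of tofu, x3 = servings of tuna, x4 = servings of whole milk.
Minimise 1.5x1 + 0.53x2 + 0.91x3 + 0.29x4 subject to:
  21x1 + 259x2 + 12x3 + 238x4 ≥ 251   (calcium)
  1x2 + 11x4 ≤ 11   (sugar)
  x1, x2, x3, x4 ≥ 0.
The cheapest feasible vertex uses only tofu, whole milk; chicken breast, tuna are not used. There the calcium and sugar constraints are tight.
Solving gives x2 = 0.05477, x4 = 0.995.
Total cost: 0.53·0.05477 + 0.29·0.995 = 0.31758.

£0.318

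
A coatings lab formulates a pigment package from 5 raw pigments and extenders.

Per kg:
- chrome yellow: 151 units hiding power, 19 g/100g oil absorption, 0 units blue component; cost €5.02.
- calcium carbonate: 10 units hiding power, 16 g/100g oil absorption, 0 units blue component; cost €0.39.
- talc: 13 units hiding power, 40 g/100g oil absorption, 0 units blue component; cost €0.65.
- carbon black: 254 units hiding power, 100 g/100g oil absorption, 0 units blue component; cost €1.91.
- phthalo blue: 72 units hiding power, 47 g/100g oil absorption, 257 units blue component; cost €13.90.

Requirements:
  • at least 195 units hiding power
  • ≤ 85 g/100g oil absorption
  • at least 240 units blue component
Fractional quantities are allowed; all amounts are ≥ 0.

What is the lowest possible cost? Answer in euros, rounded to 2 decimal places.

€14.82

Let x1 = kg of chrome yellow, x2 = kg of calcium carbonate, x3 = kg of talc, x4 = kg of carbon black, x5 = kg of phthalo blue.
Minimise 5.02x1 + 0.39x2 + 0.65x3 + 1.91x4 + 13.9x5 with:
  151x1 + 10x2 + 13x3 + 254x4 + 72x5 ≥ 195   (hiding power)
  19x1 + 16x2 + 40x3 + 100x4 + 47x5 ≤ 85   (oil absorption)
  257x5 ≥ 240   (blue component)
  x1, x2, x3, x4, x5 ≥ 0.
The minimum-cost mix takes nothing from calcium carbonate, talc — only chrome yellow, carbon black, phthalo blue. There the hiding power, oil absorption, blue component constraints are tight.
That vertex is x1 = 0.2272, x4 = 0.3679, x5 = 0.9339.
Hence cost = 5.02·0.2272 + 1.91·0.3679 + 13.9·0.9339 = €14.8244.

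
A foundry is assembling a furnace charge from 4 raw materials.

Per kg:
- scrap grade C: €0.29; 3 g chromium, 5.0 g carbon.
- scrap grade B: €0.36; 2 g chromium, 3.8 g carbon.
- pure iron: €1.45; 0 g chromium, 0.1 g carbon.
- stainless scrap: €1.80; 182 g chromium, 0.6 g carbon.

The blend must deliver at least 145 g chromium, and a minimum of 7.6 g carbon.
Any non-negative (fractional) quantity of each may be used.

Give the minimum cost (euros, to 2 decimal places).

Let x1 = kg of scrap grade C, x2 = kg of scrap grade B, x3 = kg of pure iron, x4 = kg of stainless scrap.
min 0.29x1 + 0.36x2 + 1.45x3 + 1.8x4 with:
  3x1 + 2x2 + 182x4 ≥ 145   (chromium)
  5x1 + 3.8x2 + 0.1x3 + 0.6x4 ≥ 7.6   (carbon)
  x1, x2, x3, x4 ≥ 0.
The optimal basis is {scrap grade C, stainless scrap}; scrap grade B, pure iron drop out. There the chromium and carbon constraints are tight.
So scrap grade C = 1.427 kg, stainless scrap = 0.7732 kg.
Cost = 0.29·1.427 + 1.8·0.7732 = 1.8056.

€1.81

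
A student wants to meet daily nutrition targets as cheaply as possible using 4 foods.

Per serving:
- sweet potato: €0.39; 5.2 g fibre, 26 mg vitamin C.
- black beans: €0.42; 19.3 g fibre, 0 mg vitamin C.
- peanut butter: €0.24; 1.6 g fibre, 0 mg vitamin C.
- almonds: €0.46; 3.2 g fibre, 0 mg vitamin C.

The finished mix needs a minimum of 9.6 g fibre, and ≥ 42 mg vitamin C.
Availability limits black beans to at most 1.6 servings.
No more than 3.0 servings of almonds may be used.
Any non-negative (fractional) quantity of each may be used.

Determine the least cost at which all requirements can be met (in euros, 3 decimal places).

Set it up as a linear program. Let x1 = servings of sweet potato, x2 = servings of black beans, x3 = servings of peanut butter, x4 = servings of almonds.
Minimize 0.39x1 + 0.42x2 + 0.24x3 + 0.46x4 subject to:
  5.2x1 + 19.3x2 + 1.6x3 + 3.2x4 ≥ 9.6   (fibre)
  26x1 ≥ 42   (vitamin C)
  x2 ≤ 1.6
  x4 ≤ 3
  x1, x2, x3, x4 ≥ 0.
The minimum-cost mix takes nothing from peanut butter, almonds — only sweet potato, black beans. Binding constraints: fibre and vitamin C.
That vertex is x1 = 1.615, x2 = 0.06218.
Hence cost = 0.39·1.615 + 0.42·0.06218 = €0.65597.

€0.656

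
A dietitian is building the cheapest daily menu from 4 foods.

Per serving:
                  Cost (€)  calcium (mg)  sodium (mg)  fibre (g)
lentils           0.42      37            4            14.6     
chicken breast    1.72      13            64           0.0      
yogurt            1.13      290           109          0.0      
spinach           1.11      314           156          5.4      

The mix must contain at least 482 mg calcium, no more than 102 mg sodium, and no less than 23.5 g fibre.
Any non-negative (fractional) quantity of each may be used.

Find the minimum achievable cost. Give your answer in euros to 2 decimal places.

€4.08

Let x1 = servings of lentils, x2 = servings of chicken breast, x3 = servings of yogurt, x4 = servings of spinach.
Minimise 0.42x1 + 1.72x2 + 1.13x3 + 1.11x4 with:
  37x1 + 13x2 + 290x3 + 314x4 ≥ 482   (calcium)
  4x1 + 64x2 + 109x3 + 156x4 ≤ 102   (sodium)
  14.6x1 + 5.4x4 ≥ 23.5   (fibre)
  x1, x2, x3, x4 ≥ 0.
At the optimum only lentils, yogurt are positive (chicken breast, spinach = 0). Binding constraints: calcium and sodium.
Solving gives x1 = 7.991, x3 = 0.6425.
Objective = 0.42·7.991 + 1.13·0.6425 = 4.0822.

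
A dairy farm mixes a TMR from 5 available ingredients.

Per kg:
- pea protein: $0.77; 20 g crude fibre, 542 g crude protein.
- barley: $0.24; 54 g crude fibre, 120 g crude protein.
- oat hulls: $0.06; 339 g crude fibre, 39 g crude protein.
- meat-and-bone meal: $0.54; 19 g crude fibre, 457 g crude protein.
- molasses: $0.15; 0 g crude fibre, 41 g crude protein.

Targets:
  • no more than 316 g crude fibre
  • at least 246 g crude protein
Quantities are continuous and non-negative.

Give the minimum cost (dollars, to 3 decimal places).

$0.291

Treat it as an LP. Let x1 = kg of pea protein, x2 = kg of barley, x3 = kg of oat hulls, x4 = kg of meat-and-bone meal, x5 = kg of molasses.
min 0.77x1 + 0.24x2 + 0.06x3 + 0.54x4 + 0.15x5 subject to:
  20x1 + 54x2 + 339x3 + 19x4 ≤ 316   (crude fibre)
  542x1 + 120x2 + 39x3 + 457x4 + 41x5 ≥ 246   (crude protein)
  x1, x2, x3, x4, x5 ≥ 0.
At the optimum only meat-and-bone meal is positive (pea protein, barley, oat hulls, molasses = 0). The crude protein requirement is met with equality.
Optimal quantities: meat-and-bone meal = 0.5383 kg.
Objective = 0.54·0.5383 = 0.29068.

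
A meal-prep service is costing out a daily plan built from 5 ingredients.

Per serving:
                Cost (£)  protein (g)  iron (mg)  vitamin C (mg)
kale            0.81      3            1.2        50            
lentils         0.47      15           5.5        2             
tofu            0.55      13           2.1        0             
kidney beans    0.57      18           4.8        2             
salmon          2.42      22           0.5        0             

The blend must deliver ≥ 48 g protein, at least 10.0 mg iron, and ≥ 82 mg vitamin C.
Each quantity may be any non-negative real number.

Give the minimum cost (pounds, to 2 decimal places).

This is a linear program. Let x1 = servings of kale, x2 = servings of lentils, x3 = servings of tofu, x4 = servings of kidney beans, x5 = servings of salmon.
Minimize 0.81x1 + 0.47x2 + 0.55x3 + 0.57x4 + 2.42x5 subject to:
  3x1 + 15x2 + 13x3 + 18x4 + 22x5 ≥ 48   (protein)
  1.2x1 + 5.5x2 + 2.1x3 + 4.8x4 + 0.5x5 ≥ 10   (iron)
  50x1 + 2x2 + 2x4 ≥ 82   (vitamin C)
  x1, x2, x3, x4, x5 ≥ 0.
The optimal basis is {kale, lentils}; tofu, kidney beans, salmon drop out. Binding constraints: protein and vitamin C.
Solving gives x1 = 1.524, x2 = 2.895.
Total cost: 0.81·1.524 + 0.47·2.895 = 2.5951.

£2.60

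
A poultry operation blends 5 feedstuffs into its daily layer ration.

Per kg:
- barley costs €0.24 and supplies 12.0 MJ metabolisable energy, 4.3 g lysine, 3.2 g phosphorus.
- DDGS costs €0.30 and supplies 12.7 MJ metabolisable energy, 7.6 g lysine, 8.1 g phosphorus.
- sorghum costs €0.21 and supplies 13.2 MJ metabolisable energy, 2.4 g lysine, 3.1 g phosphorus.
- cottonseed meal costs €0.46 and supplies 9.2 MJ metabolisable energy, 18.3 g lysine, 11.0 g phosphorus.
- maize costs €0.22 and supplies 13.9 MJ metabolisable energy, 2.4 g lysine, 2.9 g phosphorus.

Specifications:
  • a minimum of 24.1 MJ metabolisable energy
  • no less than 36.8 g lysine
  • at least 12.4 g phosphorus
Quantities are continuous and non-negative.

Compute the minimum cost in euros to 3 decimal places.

Let x1 = kg of barley, x2 = kg of DDGS, x3 = kg of sorghum, x4 = kg of cottonseed meal, x5 = kg of maize.
Minimize 0.24x1 + 0.3x2 + 0.21x3 + 0.46x4 + 0.22x5 subject to:
  12x1 + 12.7x2 + 13.2x3 + 9.2x4 + 13.9x5 ≥ 24.1   (metabolisable energy)
  4.3x1 + 7.6x2 + 2.4x3 + 18.3x4 + 2.4x5 ≥ 36.8   (lysine)
  3.2x1 + 8.1x2 + 3.1x3 + 11x4 + 2.9x5 ≥ 12.4   (phosphorus)
  x1, x2, x3, x4, x5 ≥ 0.
The optimal basis is {DDGS, cottonseed meal}; barley, sorghum, maize drop out. Binding constraints: metabolisable energy and lysine.
Optimal quantities: DDGS = 0.6306 kg, cottonseed meal = 1.749 kg.
Hence cost = 0.3·0.6306 + 0.46·1.749 = €0.99372.

€0.994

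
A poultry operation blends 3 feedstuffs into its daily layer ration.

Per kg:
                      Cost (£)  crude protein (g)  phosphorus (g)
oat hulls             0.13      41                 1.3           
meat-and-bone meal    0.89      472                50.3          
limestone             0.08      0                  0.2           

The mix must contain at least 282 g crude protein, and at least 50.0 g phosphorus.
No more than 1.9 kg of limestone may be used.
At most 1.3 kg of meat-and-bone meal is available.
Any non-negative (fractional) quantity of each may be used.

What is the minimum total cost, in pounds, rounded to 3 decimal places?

Let x1 = kg of oat hulls, x2 = kg of meat-and-bone meal, x3 = kg of limestone.
Minimise 0.13x1 + 0.89x2 + 0.08x3 s.t.:
  41x1 + 472x2 ≥ 282   (crude protein)
  1.3x1 + 50.3x2 + 0.2x3 ≥ 50   (phosphorus)
  x3 ≤ 1.9
  x2 ≤ 1.3
  x1, x2, x3 ≥ 0.
The minimum-cost mix takes nothing from oat hulls, limestone — only meat-and-bone meal. There the phosphorus constraint is tight.
Solving gives x2 = 0.994.
Cost = 0.89·0.994 = 0.88466.

£0.885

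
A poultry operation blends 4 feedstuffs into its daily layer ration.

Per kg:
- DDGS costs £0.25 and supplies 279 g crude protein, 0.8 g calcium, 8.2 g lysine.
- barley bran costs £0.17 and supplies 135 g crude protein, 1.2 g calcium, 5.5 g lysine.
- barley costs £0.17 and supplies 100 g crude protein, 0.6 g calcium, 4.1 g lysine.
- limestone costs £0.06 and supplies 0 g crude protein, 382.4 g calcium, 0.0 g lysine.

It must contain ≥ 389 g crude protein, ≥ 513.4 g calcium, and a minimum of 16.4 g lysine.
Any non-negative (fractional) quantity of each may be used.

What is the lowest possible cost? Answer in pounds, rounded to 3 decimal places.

£0.580

Treat it as an LP. Let x1 = kg of DDGS, x2 = kg of barley bran, x3 = kg of barley, x4 = kg of limestone.
Minimise 0.25x1 + 0.17x2 + 0.17x3 + 0.06x4 with:
  279x1 + 135x2 + 100x3 ≥ 389   (crude protein)
  0.8x1 + 1.2x2 + 0.6x3 + 382.4x4 ≥ 513.4   (calcium)
  8.2x1 + 5.5x2 + 4.1x3 ≥ 16.4   (lysine)
  x1, x2, x3, x4 ≥ 0.
The minimum-cost mix takes nothing from barley bran, barley — only DDGS, limestone. The calcium and lysine requirements are met with equality.
Optimal quantities: DDGS = 2 kg, limestone = 1.338 kg.
Hence cost = 0.25·2 + 0.06·1.338 = £0.58028.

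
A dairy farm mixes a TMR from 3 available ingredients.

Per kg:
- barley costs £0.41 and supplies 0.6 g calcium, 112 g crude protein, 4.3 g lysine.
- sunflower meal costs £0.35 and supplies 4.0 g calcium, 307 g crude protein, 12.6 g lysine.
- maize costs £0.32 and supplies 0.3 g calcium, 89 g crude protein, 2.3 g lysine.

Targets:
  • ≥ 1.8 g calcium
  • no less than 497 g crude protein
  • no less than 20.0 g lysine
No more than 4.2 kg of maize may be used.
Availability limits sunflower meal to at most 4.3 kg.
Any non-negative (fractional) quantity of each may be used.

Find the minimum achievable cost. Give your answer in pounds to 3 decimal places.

This is a linear program. Let x1 = kg of barley, x2 = kg of sunflower meal, x3 = kg of maize.
min 0.41x1 + 0.35x2 + 0.32x3 s.t.:
  0.6x1 + 4x2 + 0.3x3 ≥ 1.8   (calcium)
  112x1 + 307x2 + 89x3 ≥ 497   (crude protein)
  4.3x1 + 12.6x2 + 2.3x3 ≥ 20   (lysine)
  x3 ≤ 4.2
  x2 ≤ 4.3
  x1, x2, x3 ≥ 0.
At the optimum only sunflower meal is positive (barley, maize = 0). There the crude protein constraint is tight.
So sunflower meal = 1.619 kg.
Objective = 0.35·1.619 = 0.56665.

£0.567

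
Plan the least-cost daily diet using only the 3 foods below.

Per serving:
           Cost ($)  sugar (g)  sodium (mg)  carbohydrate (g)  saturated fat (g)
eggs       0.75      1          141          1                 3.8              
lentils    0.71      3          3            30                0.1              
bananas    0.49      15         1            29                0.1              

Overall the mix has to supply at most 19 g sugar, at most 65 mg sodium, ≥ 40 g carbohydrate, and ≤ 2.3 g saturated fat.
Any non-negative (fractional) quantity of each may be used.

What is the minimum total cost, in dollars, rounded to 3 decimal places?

This is a linear program. Let x1 = servings of eggs, x2 = servings of lentils, x3 = servings of bananas.
Minimise 0.75x1 + 0.71x2 + 0.49x3 s.t.:
  1x1 + 3x2 + 15x3 ≤ 19   (sugar)
  141x1 + 3x2 + 1x3 ≤ 65   (sodium)
  1x1 + 30x2 + 29x3 ≥ 40   (carbohydrate)
  3.8x1 + 0.1x2 + 0.1x3 ≤ 2.3   (saturated fat)
  x1, x2, x3 ≥ 0.
The cheapest feasible vertex uses only lentils, bananas; eggs is not used. The sugar and carbohydrate requirements are met with equality.
So lentils = 0.135 servings, bananas = 1.24 servings.
Objective = 0.71·0.135 + 0.49·1.24 = 0.70345.

$0.703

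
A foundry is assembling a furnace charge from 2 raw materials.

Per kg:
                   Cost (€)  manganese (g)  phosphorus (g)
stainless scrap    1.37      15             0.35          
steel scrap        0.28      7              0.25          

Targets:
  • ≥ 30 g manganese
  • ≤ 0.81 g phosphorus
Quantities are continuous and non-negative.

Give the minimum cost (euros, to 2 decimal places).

€2.28

This is a linear program. Let x1 = kg of stainless scrap, x2 = kg of steel scrap.
Minimise 1.37x1 + 0.28x2 s.t.:
  15x1 + 7x2 ≥ 30   (manganese)
  0.35x1 + 0.25x2 ≤ 0.81   (phosphorus)
  x1, x2 ≥ 0.
Both inputs are positive at the optimum. There the manganese and phosphorus constraints are tight.
Solving gives x1 = 1.408, x2 = 1.269.
Total cost: 1.37·1.408 + 0.28·1.269 = 2.2843.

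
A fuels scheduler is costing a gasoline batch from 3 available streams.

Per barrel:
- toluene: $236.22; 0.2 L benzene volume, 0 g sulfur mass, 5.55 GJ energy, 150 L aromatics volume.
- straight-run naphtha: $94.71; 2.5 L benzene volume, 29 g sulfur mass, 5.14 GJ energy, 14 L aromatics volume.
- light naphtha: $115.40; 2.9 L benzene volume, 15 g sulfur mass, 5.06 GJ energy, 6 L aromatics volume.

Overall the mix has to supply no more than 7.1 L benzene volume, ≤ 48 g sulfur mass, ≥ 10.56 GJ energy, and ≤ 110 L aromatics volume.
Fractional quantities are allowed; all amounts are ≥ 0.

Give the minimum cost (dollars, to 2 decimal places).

$213.52

Let x1 = barrels of toluene, x2 = barrels of straight-run naphtha, x3 = barrels of light naphtha.
Minimise 236.22x1 + 94.71x2 + 115.4x3 with:
  0.2x1 + 2.5x2 + 2.9x3 ≤ 7.1   (benzene volume)
  29x2 + 15x3 ≤ 48   (sulfur mass)
  5.55x1 + 5.14x2 + 5.06x3 ≥ 10.56   (energy)
  150x1 + 14x2 + 6x3 ≤ 110   (aromatics volume)
  x1, x2, x3 ≥ 0.
The minimum-cost mix takes nothing from toluene — only straight-run naphtha, light naphtha. The sulfur mass and energy requirements are met with equality.
Optimal quantities: straight-run naphtha = 1.213 barrels, light naphtha = 0.8547 barrels.
Total cost: 94.71·1.213 + 115.4·0.8547 = 213.5156.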